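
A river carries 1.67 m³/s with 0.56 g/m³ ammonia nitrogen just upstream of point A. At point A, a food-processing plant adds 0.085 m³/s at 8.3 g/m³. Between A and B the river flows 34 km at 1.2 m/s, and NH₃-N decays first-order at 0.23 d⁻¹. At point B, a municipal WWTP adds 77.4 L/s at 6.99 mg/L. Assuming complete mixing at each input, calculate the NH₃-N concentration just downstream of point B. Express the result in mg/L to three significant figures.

1.13 mg/L

After input A: C = (1.67·0.56 + 0.085·8.3) / 1.755 = 0.9349 mg/L.
Over the 34 km reach to input B (t = 2.833e+04 s = 0.3279 d), decay gives C = 0.9349·exp(−0.23·0.3279) = 0.867 mg/L.
77.4 L/s = 0.0774 m³/s.
After input B: C = (1.755·0.867 + 0.0774·6.99) / 1.832 = 1.126 mg/L.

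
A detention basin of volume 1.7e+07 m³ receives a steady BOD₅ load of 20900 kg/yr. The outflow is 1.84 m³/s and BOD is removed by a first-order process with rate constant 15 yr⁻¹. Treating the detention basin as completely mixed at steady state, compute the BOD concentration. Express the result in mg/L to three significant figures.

Outflow Q = 1.84 m³/s × 3.156e+07 s/yr = 5.807e+07 m³/yr.
Steady-state CSTR mass balance: W = Q·C + k·V·C, so C = W/(Q + kV).
Q + kV = 5.807e+07 + 15·1.7e+07 = 3.131e+08 m³/yr.
C = 20900/3.131e+08 = 6.676e-05 kg/m³ = 0.06676 mg/L.

0.0668 mg/L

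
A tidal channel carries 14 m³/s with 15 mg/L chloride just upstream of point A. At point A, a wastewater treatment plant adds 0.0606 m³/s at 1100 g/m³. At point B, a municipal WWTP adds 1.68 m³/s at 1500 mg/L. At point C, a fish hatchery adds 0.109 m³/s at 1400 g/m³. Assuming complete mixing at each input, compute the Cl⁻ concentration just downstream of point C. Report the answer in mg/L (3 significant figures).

After input A: C = (14·15 + 0.0606·1100) / 14.06 = 19.68 mg/L.
After input B: C = (14.06·19.68 + 1.68·1500) / 15.74 = 177.7 mg/L.
After input C: C = (15.74·177.7 + 0.109·1400) / 15.85 = 186.1 mg/L.

186 mg/L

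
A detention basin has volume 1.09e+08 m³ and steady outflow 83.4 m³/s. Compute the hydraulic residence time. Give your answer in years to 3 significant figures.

Q = 83.4 m³/s × 3.156e+07 s/yr = 2.632e+09 m³/yr.
Hydraulic residence time τ = V/Q = 1.09e+08/2.632e+09 = 0.04141 yr.

0.0414 yr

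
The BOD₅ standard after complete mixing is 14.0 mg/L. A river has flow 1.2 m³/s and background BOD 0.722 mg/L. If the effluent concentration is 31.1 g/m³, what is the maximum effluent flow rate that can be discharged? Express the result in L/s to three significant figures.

932 L/s

Mass balance at complete mixing: C_std·(Q_w + Q_r) = Q_w·C_e + Q_r·C_b.
Rearranging, Q_w = Q_r·(C_std − C_b)/(C_e − C_std) = 1.2·(14 − 0.722) / (31.1 − 14) = 0.9318 m³/s.
= 931.8 L/s.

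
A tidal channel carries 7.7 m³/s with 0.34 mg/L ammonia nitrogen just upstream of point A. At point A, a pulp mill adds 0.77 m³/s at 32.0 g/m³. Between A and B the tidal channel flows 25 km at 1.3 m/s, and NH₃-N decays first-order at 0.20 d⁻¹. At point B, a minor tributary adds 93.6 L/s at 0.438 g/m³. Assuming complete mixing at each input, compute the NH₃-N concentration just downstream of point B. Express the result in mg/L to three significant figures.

3.05 mg/L

After input A: C = (7.7·0.34 + 0.77·32) / 8.47 = 3.218 mg/L.
Over the 25 km reach to input B (t = 1.923e+04 s = 0.2226 d), decay gives C = 3.218·exp(−0.20·0.2226) = 3.078 mg/L.
93.6 L/s = 0.0936 m³/s.
After input B: C = (8.47·3.078 + 0.0936·0.438) / 8.564 = 3.049 mg/L.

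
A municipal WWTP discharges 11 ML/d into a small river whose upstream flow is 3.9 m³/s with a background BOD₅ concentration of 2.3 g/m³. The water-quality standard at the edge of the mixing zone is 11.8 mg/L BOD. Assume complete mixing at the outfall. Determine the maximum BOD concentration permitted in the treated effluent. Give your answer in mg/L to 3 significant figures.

303 mg/L

11 ML/d = 0.1273 m³/s.
Mass balance: 11.8·4.027 = 0.1273·Cₑ + 3.9·2.3.
Cₑ = (47.52 − 8.97) / 0.1273 = 302.8 mg/L.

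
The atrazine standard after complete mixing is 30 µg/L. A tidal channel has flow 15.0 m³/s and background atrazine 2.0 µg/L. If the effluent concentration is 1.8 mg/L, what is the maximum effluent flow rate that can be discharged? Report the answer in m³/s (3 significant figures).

0.237 m³/s

2.0 µg/L = 0.002 mg/L.
30 µg/L = 0.03 mg/L.
Mass balance at complete mixing: C_std·(Q_w + Q_r) = Q_w·C_e + Q_r·C_b.
Rearranging, Q_w = Q_r·(C_std − C_b)/(C_e − C_std) = 15.0·(0.03 − 0.002) / (1.8 − 0.03) = 0.2373 m³/s.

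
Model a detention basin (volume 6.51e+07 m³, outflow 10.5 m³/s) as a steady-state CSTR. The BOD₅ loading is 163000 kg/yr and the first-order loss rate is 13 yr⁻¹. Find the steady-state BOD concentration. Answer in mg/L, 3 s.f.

0.138 mg/L

Outflow Q = 10.5 m³/s × 3.156e+07 s/yr = 3.314e+08 m³/yr.
Steady-state CSTR mass balance: W = Q·C + k·V·C, so C = W/(Q + kV).
Q + kV = 3.314e+08 + 13·6.51e+07 = 1.178e+09 m³/yr.
C = 163000/1.178e+09 = 0.0001384 kg/m³ = 0.1384 mg/L.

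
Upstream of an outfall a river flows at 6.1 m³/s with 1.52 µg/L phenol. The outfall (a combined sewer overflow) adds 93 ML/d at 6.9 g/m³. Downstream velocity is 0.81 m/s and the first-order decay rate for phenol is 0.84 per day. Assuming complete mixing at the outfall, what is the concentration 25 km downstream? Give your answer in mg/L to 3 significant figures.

93 ML/d = 1.076 m³/s.
1.52 µg/L = 0.00152 mg/L.
After complete mixing, C₀ = (1.076·6.9 + 6.1·0.00152) / 7.176 = 1.036 mg/L.
Travel time t = 2.5e+04 m / 0.81 m/s = 3.086e+04 s = 0.3572 d.
C = 1.036·exp(−0.84·0.3572) = 1.036·0.7408 = 0.7676 mg/L.

0.768 mg/L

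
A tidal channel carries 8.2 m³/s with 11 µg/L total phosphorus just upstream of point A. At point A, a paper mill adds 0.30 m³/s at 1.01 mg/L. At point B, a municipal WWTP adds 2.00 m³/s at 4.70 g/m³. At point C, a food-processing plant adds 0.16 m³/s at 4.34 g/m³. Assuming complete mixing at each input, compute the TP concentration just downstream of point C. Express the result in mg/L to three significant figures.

11 µg/L = 0.011 mg/L.
After input A: C = (8.2·0.011 + 0.3·1.01) / 8.5 = 0.04626 mg/L.
After input B: C = (8.5·0.04626 + 2·4.7) / 10.5 = 0.9327 mg/L.
After input C: C = (10.5·0.9327 + 0.16·4.34) / 10.66 = 0.9838 mg/L.

0.984 mg/L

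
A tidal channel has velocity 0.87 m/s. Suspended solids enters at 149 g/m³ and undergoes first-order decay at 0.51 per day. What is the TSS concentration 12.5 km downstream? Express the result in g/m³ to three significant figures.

Travel time t = 12.5 km / 0.87 m/s = 1.25e+04/0.87 = 1.437e+04 s = 0.1663 d.
First-order decay: C = 149·exp(−0.51·0.1663) = 149·0.9187 = 136.9 g/m³.

137 g/m³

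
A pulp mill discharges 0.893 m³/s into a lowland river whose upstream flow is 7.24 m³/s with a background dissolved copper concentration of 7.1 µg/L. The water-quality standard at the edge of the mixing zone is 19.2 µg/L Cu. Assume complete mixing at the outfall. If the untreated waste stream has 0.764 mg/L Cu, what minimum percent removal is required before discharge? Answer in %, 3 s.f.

7.1 µg/L = 0.0071 mg/L.
19.2 µg/L = 0.0192 mg/L.
Mass balance: 0.0192·8.133 = 0.893·Cₑ + 7.24·0.0071.
Cₑ = (0.1562 − 0.0514) / 0.893 = 0.1173 mg/L.
Required removal = 1 − 0.1173/0.764 = 84.65 %.

84.6 %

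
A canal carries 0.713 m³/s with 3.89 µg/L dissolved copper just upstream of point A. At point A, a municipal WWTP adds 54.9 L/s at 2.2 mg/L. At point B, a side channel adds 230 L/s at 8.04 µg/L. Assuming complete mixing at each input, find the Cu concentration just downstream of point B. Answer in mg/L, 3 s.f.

0.126 mg/L

3.89 µg/L = 0.00389 mg/L.
54.9 L/s = 0.0549 m³/s.
After input A: C = (0.713·0.00389 + 0.0549·2.2) / 0.7679 = 0.1609 mg/L.
230 L/s = 0.23 m³/s.
8.04 µg/L = 0.00804 mg/L.
After input B: C = (0.7679·0.1609 + 0.23·0.00804) / 0.9979 = 0.1257 mg/L.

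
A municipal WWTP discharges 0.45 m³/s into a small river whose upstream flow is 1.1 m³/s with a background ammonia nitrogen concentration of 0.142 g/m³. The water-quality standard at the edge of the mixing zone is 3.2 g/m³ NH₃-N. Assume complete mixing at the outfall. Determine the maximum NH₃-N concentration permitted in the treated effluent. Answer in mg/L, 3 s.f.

Mass balance: 3.2·1.55 = 0.45·Cₑ + 1.1·0.142.
Cₑ = (4.96 − 0.1562) / 0.45 = 10.68 mg/L.

10.7 mg/L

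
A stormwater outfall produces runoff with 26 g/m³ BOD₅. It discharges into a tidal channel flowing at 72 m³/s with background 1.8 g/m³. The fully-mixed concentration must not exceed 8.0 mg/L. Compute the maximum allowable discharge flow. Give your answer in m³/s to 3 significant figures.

24.8 m³/s

Mass balance at complete mixing: C_std·(Q_w + Q_r) = Q_w·C_e + Q_r·C_b.
Rearranging, Q_w = Q_r·(C_std − C_b)/(C_e − C_std) = 72·(8 − 1.8) / (26 − 8) = 24.8 m³/s.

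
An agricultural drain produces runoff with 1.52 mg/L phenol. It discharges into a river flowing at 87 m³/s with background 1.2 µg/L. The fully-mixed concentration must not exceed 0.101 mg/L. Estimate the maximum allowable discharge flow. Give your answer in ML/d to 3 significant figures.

529 ML/d

1.2 µg/L = 0.0012 mg/L.
Mass balance at complete mixing: C_std·(Q_w + Q_r) = Q_w·C_e + Q_r·C_b.
Rearranging, Q_w = Q_r·(C_std − C_b)/(C_e − C_std) = 87·(0.101 − 0.0012) / (1.52 − 0.101) = 6.119 m³/s.
= 528.7 ML/d.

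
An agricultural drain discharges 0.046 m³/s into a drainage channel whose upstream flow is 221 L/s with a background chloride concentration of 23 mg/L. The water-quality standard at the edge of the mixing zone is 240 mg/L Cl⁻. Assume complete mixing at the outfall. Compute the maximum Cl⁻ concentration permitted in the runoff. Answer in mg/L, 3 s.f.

221 L/s = 0.221 m³/s.
Mass balance: 240·0.267 = 0.046·Cₑ + 0.221·23.
Cₑ = (64.08 − 5.083) / 0.046 = 1283 mg/L.

1280 mg/L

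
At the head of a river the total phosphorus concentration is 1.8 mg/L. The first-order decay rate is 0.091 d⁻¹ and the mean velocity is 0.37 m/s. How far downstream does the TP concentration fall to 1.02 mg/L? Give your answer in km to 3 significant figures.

200 km

From C = C₀·e^(−kt), t = ln(C₀/C)/k = ln(1.8/1.02)/0.091 = 0.568/0.091 = 6.242 d.
Distance = v·t = 0.37 m/s × 5.393e+05 s = 1.995e+05 m = 199.5 km.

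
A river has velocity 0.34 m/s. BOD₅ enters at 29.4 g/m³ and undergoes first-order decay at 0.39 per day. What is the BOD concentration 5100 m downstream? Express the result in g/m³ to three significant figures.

27.5 g/m³

Travel time t = 5100 m / 0.34 m/s = 5100/0.34 = 1.5e+04 s = 0.1736 d.
First-order decay: C = 29.4·exp(−0.39·0.1736) = 29.4·0.9345 = 27.48 g/m³.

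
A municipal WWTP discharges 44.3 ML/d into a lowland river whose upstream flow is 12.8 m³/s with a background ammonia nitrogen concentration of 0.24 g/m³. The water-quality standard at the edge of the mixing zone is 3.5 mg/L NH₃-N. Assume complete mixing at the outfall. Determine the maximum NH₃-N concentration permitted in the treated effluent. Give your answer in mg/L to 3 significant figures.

44.3 ML/d = 0.5127 m³/s.
Mass balance: 3.5·13.31 = 0.5127·Cₑ + 12.8·0.24.
Cₑ = (46.59 − 3.072) / 0.5127 = 84.88 mg/L.

84.9 mg/L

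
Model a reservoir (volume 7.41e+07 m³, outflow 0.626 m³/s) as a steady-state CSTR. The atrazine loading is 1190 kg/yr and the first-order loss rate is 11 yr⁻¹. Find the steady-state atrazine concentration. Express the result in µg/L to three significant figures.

Outflow Q = 0.626 m³/s × 3.156e+07 s/yr = 1.976e+07 m³/yr.
Steady-state CSTR mass balance: W = Q·C + k·V·C, so C = W/(Q + kV).
Q + kV = 1.976e+07 + 11·7.41e+07 = 8.349e+08 m³/yr.
C = 1190/8.349e+08 = 1.425e-06 kg/m³ = 0.001425 mg/L = 1.425 µg/L.

1.43 µg/L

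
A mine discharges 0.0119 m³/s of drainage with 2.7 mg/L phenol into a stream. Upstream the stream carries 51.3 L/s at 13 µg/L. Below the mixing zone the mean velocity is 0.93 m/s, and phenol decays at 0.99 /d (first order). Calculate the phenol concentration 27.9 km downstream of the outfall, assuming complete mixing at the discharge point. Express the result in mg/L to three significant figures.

0.368 mg/L

51.3 L/s = 0.0513 m³/s.
13 µg/L = 0.013 mg/L.
After complete mixing, C₀ = (0.0119·2.7 + 0.0513·0.013) / 0.0632 = 0.5189 mg/L.
Travel time t = 2.79e+04 m / 0.93 m/s = 3e+04 s = 0.3472 d.
C = 0.5189·exp(−0.99·0.3472) = 0.5189·0.7091 = 0.368 mg/L.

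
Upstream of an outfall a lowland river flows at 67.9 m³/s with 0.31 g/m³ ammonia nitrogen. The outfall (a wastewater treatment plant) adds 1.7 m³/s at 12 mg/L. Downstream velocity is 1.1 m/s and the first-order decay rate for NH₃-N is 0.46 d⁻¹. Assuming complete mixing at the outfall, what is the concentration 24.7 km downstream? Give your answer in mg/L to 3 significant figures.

After complete mixing, C₀ = (1.7·12 + 67.9·0.31) / 69.6 = 0.5955 mg/L.
Travel time t = 2.47e+04 m / 1.1 m/s = 2.245e+04 s = 0.2599 d.
C = 0.5955·exp(−0.46·0.2599) = 0.5955·0.8873 = 0.5284 mg/L.

0.528 mg/L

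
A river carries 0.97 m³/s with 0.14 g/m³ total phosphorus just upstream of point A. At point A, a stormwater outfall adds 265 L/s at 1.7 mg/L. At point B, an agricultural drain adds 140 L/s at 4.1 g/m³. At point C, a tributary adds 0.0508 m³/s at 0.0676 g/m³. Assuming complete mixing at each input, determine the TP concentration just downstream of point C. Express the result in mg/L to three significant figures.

265 L/s = 0.265 m³/s.
After input A: C = (0.97·0.14 + 0.265·1.7) / 1.235 = 0.4747 mg/L.
140 L/s = 0.14 m³/s.
After input B: C = (1.235·0.4747 + 0.14·4.1) / 1.375 = 0.8439 mg/L.
After input C: C = (1.375·0.8439 + 0.0508·0.0676) / 1.426 = 0.8162 mg/L.

0.816 mg/L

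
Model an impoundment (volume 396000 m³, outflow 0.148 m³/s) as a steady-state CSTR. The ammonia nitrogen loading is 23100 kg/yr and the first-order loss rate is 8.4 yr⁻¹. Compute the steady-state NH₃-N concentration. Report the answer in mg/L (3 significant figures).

2.89 mg/L

Outflow Q = 0.148 m³/s × 3.156e+07 s/yr = 4.671e+06 m³/yr.
Steady-state CSTR mass balance: W = Q·C + k·V·C, so C = W/(Q + kV).
Q + kV = 4.671e+06 + 8.4·396000 = 7.997e+06 m³/yr.
C = 23100/7.997e+06 = 0.002889 kg/m³ = 2.889 mg/L.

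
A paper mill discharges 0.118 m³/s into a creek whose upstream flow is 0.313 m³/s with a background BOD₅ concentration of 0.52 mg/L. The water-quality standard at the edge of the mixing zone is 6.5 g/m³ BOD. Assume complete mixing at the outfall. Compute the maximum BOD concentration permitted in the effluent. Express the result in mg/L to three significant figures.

Mass balance: 6.5·0.431 = 0.118·Cₑ + 0.313·0.52.
Cₑ = (2.801 − 0.1628) / 0.118 = 22.36 mg/L.

22.4 mg/L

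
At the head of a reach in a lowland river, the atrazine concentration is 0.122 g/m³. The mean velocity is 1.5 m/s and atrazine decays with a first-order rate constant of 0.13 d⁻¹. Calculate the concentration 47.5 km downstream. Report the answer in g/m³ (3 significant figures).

0.116 g/m³

Travel time t = 47.5 km / 1.5 m/s = 4.75e+04/1.5 = 3.167e+04 s = 0.3665 d.
First-order decay: C = 0.122·exp(−0.13·0.3665) = 0.122·0.9535 = 0.1163 g/m³.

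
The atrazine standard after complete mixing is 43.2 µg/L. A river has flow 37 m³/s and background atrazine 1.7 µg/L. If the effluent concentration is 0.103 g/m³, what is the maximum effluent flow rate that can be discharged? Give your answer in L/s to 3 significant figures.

25700 L/s

1.7 µg/L = 0.0017 mg/L.
43.2 µg/L = 0.0432 mg/L.
Mass balance at complete mixing: C_std·(Q_w + Q_r) = Q_w·C_e + Q_r·C_b.
Rearranging, Q_w = Q_r·(C_std − C_b)/(C_e − C_std) = 37·(0.0432 − 0.0017) / (0.103 − 0.0432) = 25.68 m³/s.
= 2.568e+04 L/s.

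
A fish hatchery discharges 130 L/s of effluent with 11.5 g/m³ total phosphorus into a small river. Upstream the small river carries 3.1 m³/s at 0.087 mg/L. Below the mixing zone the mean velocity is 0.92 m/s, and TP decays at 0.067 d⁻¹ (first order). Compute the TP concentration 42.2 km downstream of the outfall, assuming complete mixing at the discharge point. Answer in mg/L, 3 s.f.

0.527 mg/L

130 L/s = 0.13 m³/s.
After complete mixing, C₀ = (0.13·11.5 + 3.1·0.087) / 3.23 = 0.5463 mg/L.
Travel time t = 4.22e+04 m / 0.92 m/s = 4.587e+04 s = 0.5309 d.
C = 0.5463·exp(−0.067·0.5309) = 0.5463·0.9651 = 0.5273 mg/L.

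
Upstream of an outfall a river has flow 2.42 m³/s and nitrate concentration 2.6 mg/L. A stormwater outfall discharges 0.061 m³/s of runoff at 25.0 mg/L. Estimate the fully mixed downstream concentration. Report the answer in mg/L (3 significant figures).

By mass balance at complete mixing, C = (0.061·25 + 2.42·2.6) / (0.061 + 2.42) = 7.817/2.481 = 3.151 mg/L.

3.15 mg/L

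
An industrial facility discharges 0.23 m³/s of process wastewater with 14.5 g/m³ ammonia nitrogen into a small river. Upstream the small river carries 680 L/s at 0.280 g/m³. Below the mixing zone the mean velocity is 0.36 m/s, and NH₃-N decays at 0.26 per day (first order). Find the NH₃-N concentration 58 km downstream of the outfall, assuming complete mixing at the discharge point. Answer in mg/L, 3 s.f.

680 L/s = 0.68 m³/s.
After complete mixing, C₀ = (0.23·14.5 + 0.68·0.28) / 0.91 = 3.874 mg/L.
Travel time t = 5.8e+04 m / 0.36 m/s = 1.611e+05 s = 1.865 d.
C = 3.874·exp(−0.26·1.865) = 3.874·0.6158 = 2.386 mg/L.

2.39 mg/L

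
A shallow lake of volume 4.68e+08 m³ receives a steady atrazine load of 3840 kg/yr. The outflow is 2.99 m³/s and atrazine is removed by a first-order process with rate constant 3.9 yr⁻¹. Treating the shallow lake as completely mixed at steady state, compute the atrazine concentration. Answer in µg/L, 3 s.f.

2.00 µg/L

Outflow Q = 2.99 m³/s × 3.156e+07 s/yr = 9.436e+07 m³/yr.
Steady-state CSTR mass balance: W = Q·C + k·V·C, so C = W/(Q + kV).
Q + kV = 9.436e+07 + 3.9·4.68e+08 = 1.92e+09 m³/yr.
C = 3840/1.92e+09 = 2e-06 kg/m³ = 0.002 mg/L = 2 µg/L.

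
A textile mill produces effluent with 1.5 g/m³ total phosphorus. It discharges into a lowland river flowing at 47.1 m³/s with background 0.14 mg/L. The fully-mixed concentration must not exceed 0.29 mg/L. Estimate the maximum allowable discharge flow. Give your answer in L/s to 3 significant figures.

Mass balance at complete mixing: C_std·(Q_w + Q_r) = Q_w·C_e + Q_r·C_b.
Rearranging, Q_w = Q_r·(C_std − C_b)/(C_e − C_std) = 47.1·(0.29 − 0.14) / (1.5 − 0.29) = 5.839 m³/s.
= 5839 L/s.

5840 L/s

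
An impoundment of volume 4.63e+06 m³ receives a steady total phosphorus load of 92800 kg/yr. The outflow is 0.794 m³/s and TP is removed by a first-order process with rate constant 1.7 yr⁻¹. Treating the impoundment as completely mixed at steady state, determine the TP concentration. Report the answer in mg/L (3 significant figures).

2.82 mg/L

Outflow Q = 0.794 m³/s × 3.156e+07 s/yr = 2.506e+07 m³/yr.
Steady-state CSTR mass balance: W = Q·C + k·V·C, so C = W/(Q + kV).
Q + kV = 2.506e+07 + 1.7·4.63e+06 = 3.293e+07 m³/yr.
C = 92800/3.293e+07 = 0.002818 kg/m³ = 2.818 mg/L.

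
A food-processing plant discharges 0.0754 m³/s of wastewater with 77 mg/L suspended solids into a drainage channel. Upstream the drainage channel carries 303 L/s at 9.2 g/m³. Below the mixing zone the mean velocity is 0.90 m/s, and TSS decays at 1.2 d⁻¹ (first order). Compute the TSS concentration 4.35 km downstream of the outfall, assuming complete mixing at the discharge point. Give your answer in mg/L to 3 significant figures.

21.2 mg/L

303 L/s = 0.303 m³/s.
After complete mixing, C₀ = (0.0754·77 + 0.303·9.2) / 0.3784 = 22.71 mg/L.
Travel time t = 4350 m / 0.90 m/s = 4833 s = 0.05594 d.
C = 22.71·exp(−1.2·0.05594) = 22.71·0.9351 = 21.24 mg/L.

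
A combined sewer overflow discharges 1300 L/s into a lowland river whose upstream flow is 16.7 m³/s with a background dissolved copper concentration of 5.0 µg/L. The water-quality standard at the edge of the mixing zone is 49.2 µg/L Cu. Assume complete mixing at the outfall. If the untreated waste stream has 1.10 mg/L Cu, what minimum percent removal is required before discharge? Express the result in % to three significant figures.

1300 L/s = 1.3 m³/s.
5.0 µg/L = 0.005 mg/L.
49.2 µg/L = 0.0492 mg/L.
Mass balance: 0.0492·18 = 1.3·Cₑ + 16.7·0.005.
Cₑ = (0.8856 − 0.0835) / 1.3 = 0.617 mg/L.
Required removal = 1 − 0.617/1.10 = 43.91 %.

43.9 %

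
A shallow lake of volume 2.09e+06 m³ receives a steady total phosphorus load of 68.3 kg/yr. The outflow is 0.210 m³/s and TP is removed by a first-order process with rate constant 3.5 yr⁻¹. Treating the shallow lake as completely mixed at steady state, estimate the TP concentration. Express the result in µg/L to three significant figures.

Outflow Q = 0.210 m³/s × 3.156e+07 s/yr = 6.627e+06 m³/yr.
Steady-state CSTR mass balance: W = Q·C + k·V·C, so C = W/(Q + kV).
Q + kV = 6.627e+06 + 3.5·2.09e+06 = 1.394e+07 m³/yr.
C = 68.3/1.394e+07 = 4.899e-06 kg/m³ = 0.004899 mg/L = 4.899 µg/L.

4.90 µg/L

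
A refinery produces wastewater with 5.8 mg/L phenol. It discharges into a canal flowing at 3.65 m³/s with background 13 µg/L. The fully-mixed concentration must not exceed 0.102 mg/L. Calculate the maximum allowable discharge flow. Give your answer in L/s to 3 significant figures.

57.0 L/s

13 µg/L = 0.013 mg/L.
Mass balance at complete mixing: C_std·(Q_w + Q_r) = Q_w·C_e + Q_r·C_b.
Rearranging, Q_w = Q_r·(C_std − C_b)/(C_e − C_std) = 3.65·(0.102 − 0.013) / (5.8 − 0.102) = 0.05701 m³/s.
= 57.01 L/s.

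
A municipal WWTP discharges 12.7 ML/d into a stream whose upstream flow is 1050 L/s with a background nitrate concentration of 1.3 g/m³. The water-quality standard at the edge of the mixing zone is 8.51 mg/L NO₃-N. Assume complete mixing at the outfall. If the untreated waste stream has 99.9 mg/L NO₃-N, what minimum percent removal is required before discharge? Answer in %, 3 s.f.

39.9 %

12.7 ML/d = 0.147 m³/s.
1050 L/s = 1.05 m³/s.
Mass balance: 8.51·1.197 = 0.147·Cₑ + 1.05·1.3.
Cₑ = (10.19 − 1.365) / 0.147 = 60.01 mg/L.
Required removal = 1 − 60.01/99.9 = 39.93 %.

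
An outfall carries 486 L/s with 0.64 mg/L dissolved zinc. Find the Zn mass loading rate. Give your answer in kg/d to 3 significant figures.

26.9 kg/d

486 L/s = 0.486 m³/s.
Mass flux = Q·C = 0.486 m³/s × 0.64 g/m³ = 0.311 g/s.
= 0.311 g/s × 86.4 = 26.87 kg/d.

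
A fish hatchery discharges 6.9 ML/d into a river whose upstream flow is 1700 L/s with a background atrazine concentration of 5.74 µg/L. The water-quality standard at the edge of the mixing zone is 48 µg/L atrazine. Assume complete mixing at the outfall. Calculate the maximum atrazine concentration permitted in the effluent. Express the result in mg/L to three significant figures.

6.9 ML/d = 0.07986 m³/s.
1700 L/s = 1.7 m³/s.
5.74 µg/L = 0.00574 mg/L.
48 µg/L = 0.048 mg/L.
Mass balance: 0.048·1.78 = 0.07986·Cₑ + 1.7·0.00574.
Cₑ = (0.08543 − 0.009758) / 0.07986 = 0.9476 mg/L.

0.948 mg/L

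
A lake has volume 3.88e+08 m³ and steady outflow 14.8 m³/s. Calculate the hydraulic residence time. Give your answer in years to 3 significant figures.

Q = 14.8 m³/s × 3.156e+07 s/yr = 4.671e+08 m³/yr.
Hydraulic residence time τ = V/Q = 3.88e+08/4.671e+08 = 0.8307 yr.

0.831 yr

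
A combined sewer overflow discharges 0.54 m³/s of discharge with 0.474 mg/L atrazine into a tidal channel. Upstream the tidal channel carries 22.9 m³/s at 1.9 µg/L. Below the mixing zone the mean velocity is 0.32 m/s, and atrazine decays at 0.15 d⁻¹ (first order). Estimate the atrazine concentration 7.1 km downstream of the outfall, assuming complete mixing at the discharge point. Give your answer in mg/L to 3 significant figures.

1.9 µg/L = 0.0019 mg/L.
After complete mixing, C₀ = (0.54·0.474 + 22.9·0.0019) / 23.44 = 0.01278 mg/L.
Travel time t = 7100 m / 0.32 m/s = 2.219e+04 s = 0.2568 d.
C = 0.01278·exp(−0.15·0.2568) = 0.01278·0.9622 = 0.01229 mg/L.

0.0123 mg/L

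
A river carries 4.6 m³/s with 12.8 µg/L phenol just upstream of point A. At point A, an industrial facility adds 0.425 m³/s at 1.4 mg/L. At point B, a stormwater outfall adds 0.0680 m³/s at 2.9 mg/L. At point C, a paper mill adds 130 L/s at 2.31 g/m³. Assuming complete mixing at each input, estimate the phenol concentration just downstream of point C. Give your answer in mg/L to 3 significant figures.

0.220 mg/L

12.8 µg/L = 0.0128 mg/L.
After input A: C = (4.6·0.0128 + 0.425·1.4) / 5.025 = 0.1301 mg/L.
After input B: C = (5.025·0.1301 + 0.068·2.9) / 5.093 = 0.1671 mg/L.
130 L/s = 0.13 m³/s.
After input C: C = (5.093·0.1671 + 0.13·2.31) / 5.223 = 0.2204 mg/L.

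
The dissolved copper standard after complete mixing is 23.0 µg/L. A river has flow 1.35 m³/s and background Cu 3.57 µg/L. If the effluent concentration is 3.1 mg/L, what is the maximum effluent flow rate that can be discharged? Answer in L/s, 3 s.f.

8.52 L/s

3.57 µg/L = 0.00357 mg/L.
23.0 µg/L = 0.023 mg/L.
Mass balance at complete mixing: C_std·(Q_w + Q_r) = Q_w·C_e + Q_r·C_b.
Rearranging, Q_w = Q_r·(C_std − C_b)/(C_e − C_std) = 1.35·(0.023 − 0.00357) / (3.1 − 0.023) = 0.008525 m³/s.
= 8.525 L/s.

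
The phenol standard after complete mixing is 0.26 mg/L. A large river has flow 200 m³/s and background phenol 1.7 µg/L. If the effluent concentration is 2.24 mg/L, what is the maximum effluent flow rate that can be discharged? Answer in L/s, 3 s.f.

26100 L/s

1.7 µg/L = 0.0017 mg/L.
Mass balance at complete mixing: C_std·(Q_w + Q_r) = Q_w·C_e + Q_r·C_b.
Rearranging, Q_w = Q_r·(C_std − C_b)/(C_e − C_std) = 200·(0.26 − 0.0017) / (2.24 − 0.26) = 26.09 m³/s.
= 2.609e+04 L/s.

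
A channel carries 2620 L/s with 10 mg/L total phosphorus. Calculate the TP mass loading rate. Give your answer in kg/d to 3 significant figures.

2620 L/s = 2.62 m³/s.
Mass flux = Q·C = 2.62 m³/s × 10 g/m³ = 26.2 g/s.
= 26.2 g/s × 86.4 = 2264 kg/d.

2260 kg/d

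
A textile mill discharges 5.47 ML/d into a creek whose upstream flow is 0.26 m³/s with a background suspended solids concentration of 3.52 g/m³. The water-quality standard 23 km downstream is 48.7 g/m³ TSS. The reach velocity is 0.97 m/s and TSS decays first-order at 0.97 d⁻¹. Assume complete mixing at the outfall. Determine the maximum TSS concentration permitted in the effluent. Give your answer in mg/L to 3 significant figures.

310 mg/L

5.47 ML/d = 0.06331 m³/s.
Travel time to the compliance point: t = 2.3e+04/0.97 = 2.371e+04 s = 0.2744 d; decay factor exp(−0.97·0.2744) = 0.7663.
So the concentration just after mixing may be at most 48.7/0.7663 = 63.55 mg/L.
Mass balance: 63.55·0.3233 = 0.06331·Cₑ + 0.26·3.52.
Cₑ = (20.55 − 0.9152) / 0.06331 = 310.1 mg/L.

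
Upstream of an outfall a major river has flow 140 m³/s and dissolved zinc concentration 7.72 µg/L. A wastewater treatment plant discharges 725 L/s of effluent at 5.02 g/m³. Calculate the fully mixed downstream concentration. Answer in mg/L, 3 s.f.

725 L/s = 0.725 m³/s.
7.72 µg/L = 0.00772 mg/L.
Conservation of mass across the mixing zone: C = (0.725·5.02 + 140·0.00772) / (0.725 + 140) = 4.72/140.7 = 0.03354 mg/L.

0.0335 mg/L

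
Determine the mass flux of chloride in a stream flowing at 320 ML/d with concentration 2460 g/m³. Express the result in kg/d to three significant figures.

320 ML/d = 3.704 m³/s.
Mass flux = Q·C = 3.704 m³/s × 2460 g/m³ = 9111 g/s.
= 9111 g/s × 86.4 = 7.872e+05 kg/d.

787000 kg/d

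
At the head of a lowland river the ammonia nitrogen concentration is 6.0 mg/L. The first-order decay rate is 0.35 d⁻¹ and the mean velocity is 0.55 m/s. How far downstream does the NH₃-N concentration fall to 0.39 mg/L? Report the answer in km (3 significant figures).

From C = C₀·e^(−kt), t = ln(C₀/C)/k = ln(6.0/0.39)/0.35 = 2.733/0.35 = 7.81 d.
Distance = v·t = 0.55 m/s × 6.748e+05 s = 3.711e+05 m = 371.1 km.

371 km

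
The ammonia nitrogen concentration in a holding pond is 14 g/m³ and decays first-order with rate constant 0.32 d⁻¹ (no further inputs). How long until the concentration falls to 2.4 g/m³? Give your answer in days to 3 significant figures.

5.51 d

t = ln(C₀/C)/k = ln(14/2.4)/0.32 = 1.764/0.32 = 5.511 d.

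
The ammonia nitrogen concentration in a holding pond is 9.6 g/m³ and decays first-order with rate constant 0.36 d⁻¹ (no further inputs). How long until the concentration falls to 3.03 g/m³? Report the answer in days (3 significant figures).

3.20 d

t = ln(C₀/C)/k = ln(9.6/3.03)/0.36 = 1.153/0.36 = 3.203 d.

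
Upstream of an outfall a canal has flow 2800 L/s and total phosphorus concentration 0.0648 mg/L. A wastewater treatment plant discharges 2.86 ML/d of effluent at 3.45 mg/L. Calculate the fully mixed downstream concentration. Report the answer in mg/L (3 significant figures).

2.86 ML/d = 0.0331 m³/s.
2800 L/s = 2.8 m³/s.
Flow-weighted mixing gives C = (0.0331·3.45 + 2.8·0.0648) / (0.0331 + 2.8) = 0.2956/2.833 = 0.1044 mg/L.

0.104 mg/L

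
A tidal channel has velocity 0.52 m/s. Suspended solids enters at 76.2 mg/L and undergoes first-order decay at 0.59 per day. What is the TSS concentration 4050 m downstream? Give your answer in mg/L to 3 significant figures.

72.3 mg/L

Travel time t = 4050 m / 0.52 m/s = 4050/0.52 = 7788 s = 0.09014 d.
First-order decay: C = 76.2·exp(−0.59·0.09014) = 76.2·0.9482 = 72.25 mg/L.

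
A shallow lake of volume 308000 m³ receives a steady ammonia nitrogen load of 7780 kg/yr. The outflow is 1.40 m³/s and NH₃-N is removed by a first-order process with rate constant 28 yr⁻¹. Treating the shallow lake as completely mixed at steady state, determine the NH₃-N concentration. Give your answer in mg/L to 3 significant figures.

0.147 mg/L

Outflow Q = 1.40 m³/s × 3.156e+07 s/yr = 4.418e+07 m³/yr.
Steady-state CSTR mass balance: W = Q·C + k·V·C, so C = W/(Q + kV).
Q + kV = 4.418e+07 + 28·308000 = 5.28e+07 m³/yr.
C = 7780/5.28e+07 = 0.0001473 kg/m³ = 0.1473 mg/L.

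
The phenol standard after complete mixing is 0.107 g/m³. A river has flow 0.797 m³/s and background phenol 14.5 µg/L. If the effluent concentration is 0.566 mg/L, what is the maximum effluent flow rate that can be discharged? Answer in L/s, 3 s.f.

14.5 µg/L = 0.0145 mg/L.
Mass balance at complete mixing: C_std·(Q_w + Q_r) = Q_w·C_e + Q_r·C_b.
Rearranging, Q_w = Q_r·(C_std − C_b)/(C_e − C_std) = 0.797·(0.107 − 0.0145) / (0.566 − 0.107) = 0.1606 m³/s.
= 160.6 L/s.

161 L/s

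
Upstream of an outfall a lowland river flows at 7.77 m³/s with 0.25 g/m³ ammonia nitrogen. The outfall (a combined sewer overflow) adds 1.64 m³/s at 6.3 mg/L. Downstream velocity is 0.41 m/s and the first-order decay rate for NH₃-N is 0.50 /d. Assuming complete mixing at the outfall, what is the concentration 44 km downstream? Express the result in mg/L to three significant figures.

0.701 mg/L

After complete mixing, C₀ = (1.64·6.3 + 7.77·0.25) / 9.41 = 1.304 mg/L.
Travel time t = 4.4e+04 m / 0.41 m/s = 1.073e+05 s = 1.242 d.
C = 1.304·exp(−0.50·1.242) = 1.304·0.5374 = 0.701 mg/L.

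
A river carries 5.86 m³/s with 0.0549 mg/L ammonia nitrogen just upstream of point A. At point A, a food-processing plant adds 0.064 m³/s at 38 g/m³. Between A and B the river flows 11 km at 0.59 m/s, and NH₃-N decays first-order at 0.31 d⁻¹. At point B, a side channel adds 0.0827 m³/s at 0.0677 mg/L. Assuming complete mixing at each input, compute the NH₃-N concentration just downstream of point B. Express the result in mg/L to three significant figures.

0.430 mg/L

After input A: C = (5.86·0.0549 + 0.064·38) / 5.924 = 0.4648 mg/L.
Over the 11 km reach to input B (t = 1.864e+04 s = 0.2158 d), decay gives C = 0.4648·exp(−0.31·0.2158) = 0.4348 mg/L.
After input B: C = (5.924·0.4348 + 0.0827·0.0677) / 6.007 = 0.4297 mg/L.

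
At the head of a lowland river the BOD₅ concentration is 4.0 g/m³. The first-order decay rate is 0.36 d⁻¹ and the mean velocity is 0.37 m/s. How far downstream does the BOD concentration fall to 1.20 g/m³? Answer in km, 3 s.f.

107 km

From C = C₀·e^(−kt), t = ln(C₀/C)/k = ln(4.0/1.20)/0.36 = 1.204/0.36 = 3.344 d.
Distance = v·t = 0.37 m/s × 2.89e+05 s = 1.069e+05 m = 106.9 km.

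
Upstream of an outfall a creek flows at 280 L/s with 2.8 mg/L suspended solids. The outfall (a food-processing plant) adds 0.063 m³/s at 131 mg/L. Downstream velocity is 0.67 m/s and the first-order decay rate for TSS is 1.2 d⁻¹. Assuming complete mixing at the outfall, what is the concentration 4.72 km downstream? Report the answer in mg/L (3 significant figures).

23.9 mg/L

280 L/s = 0.28 m³/s.
After complete mixing, C₀ = (0.063·131 + 0.28·2.8) / 0.343 = 26.35 mg/L.
Travel time t = 4720 m / 0.67 m/s = 7045 s = 0.08154 d.
C = 26.35·exp(−1.2·0.08154) = 26.35·0.9068 = 23.89 mg/L.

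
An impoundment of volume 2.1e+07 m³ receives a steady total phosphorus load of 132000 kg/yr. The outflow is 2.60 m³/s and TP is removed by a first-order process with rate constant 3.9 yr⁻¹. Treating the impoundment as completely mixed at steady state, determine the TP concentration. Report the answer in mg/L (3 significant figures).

0.805 mg/L

Outflow Q = 2.60 m³/s × 3.156e+07 s/yr = 8.205e+07 m³/yr.
Steady-state CSTR mass balance: W = Q·C + k·V·C, so C = W/(Q + kV).
Q + kV = 8.205e+07 + 3.9·2.1e+07 = 1.639e+08 m³/yr.
C = 132000/1.639e+08 = 0.0008051 kg/m³ = 0.8051 mg/L.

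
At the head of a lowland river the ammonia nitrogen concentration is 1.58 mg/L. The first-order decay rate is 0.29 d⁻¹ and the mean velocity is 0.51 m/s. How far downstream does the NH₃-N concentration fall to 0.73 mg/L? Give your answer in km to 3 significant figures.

117 km

From C = C₀·e^(−kt), t = ln(C₀/C)/k = ln(1.58/0.73)/0.29 = 0.7721/0.29 = 2.663 d.
Distance = v·t = 0.51 m/s × 2.3e+05 s = 1.173e+05 m = 117.3 km.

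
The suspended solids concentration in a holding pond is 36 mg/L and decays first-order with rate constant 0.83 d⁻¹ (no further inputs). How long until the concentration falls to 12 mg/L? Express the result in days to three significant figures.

1.32 d

t = ln(C₀/C)/k = ln(36/12)/0.83 = 1.099/0.83 = 1.324 d.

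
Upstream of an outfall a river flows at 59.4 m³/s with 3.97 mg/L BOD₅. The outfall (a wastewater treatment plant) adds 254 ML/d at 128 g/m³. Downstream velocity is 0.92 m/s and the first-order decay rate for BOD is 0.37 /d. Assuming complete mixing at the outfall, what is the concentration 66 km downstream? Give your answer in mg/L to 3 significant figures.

7.22 mg/L

254 ML/d = 2.94 m³/s.
After complete mixing, C₀ = (2.94·128 + 59.4·3.97) / 62.34 = 9.819 mg/L.
Travel time t = 6.6e+04 m / 0.92 m/s = 7.174e+04 s = 0.8303 d.
C = 9.819·exp(−0.37·0.8303) = 9.819·0.7355 = 7.222 mg/L.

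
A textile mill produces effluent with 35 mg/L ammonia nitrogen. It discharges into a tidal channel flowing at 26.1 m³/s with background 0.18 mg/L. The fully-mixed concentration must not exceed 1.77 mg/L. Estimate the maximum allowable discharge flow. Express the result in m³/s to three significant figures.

Mass balance at complete mixing: C_std·(Q_w + Q_r) = Q_w·C_e + Q_r·C_b.
Rearranging, Q_w = Q_r·(C_std − C_b)/(C_e − C_std) = 26.1·(1.77 − 0.18) / (35 − 1.77) = 1.249 m³/s.

1.25 m³/s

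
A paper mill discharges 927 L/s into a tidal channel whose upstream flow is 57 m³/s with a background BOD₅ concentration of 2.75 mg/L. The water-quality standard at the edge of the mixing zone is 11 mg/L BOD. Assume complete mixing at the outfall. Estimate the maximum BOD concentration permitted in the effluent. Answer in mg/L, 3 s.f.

927 L/s = 0.927 m³/s.
Mass balance: 11·57.93 = 0.927·Cₑ + 57·2.75.
Cₑ = (637.2 − 156.8) / 0.927 = 518.3 mg/L.

518 mg/L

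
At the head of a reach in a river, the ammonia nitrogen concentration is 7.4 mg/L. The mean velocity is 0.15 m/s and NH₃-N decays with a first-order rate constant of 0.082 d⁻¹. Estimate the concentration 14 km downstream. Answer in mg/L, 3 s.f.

Travel time t = 14 km / 0.15 m/s = 1.4e+04/0.15 = 9.333e+04 s = 1.08 d.
First-order decay: C = 7.4·exp(−0.082·1.08) = 7.4·0.9152 = 6.773 mg/L.

6.77 mg/L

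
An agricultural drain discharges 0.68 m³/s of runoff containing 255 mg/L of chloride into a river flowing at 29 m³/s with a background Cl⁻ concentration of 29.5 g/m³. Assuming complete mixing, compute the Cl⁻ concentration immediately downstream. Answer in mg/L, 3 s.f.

Flow-weighted mixing gives C = (0.68·255 + 29·29.5) / (0.68 + 29) = 1029/29.68 = 34.67 mg/L.

34.7 mg/L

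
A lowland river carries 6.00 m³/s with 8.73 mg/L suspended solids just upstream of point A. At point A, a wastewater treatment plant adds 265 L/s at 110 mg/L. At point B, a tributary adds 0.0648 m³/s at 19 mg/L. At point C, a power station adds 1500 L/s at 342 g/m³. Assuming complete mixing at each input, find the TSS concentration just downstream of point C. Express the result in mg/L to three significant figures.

76.1 mg/L

265 L/s = 0.265 m³/s.
After input A: C = (6·8.73 + 0.265·110) / 6.265 = 13.01 mg/L.
After input B: C = (6.265·13.01 + 0.0648·19) / 6.33 = 13.07 mg/L.
1500 L/s = 1.5 m³/s.
After input C: C = (6.33·13.07 + 1.5·342) / 7.83 = 76.09 mg/L.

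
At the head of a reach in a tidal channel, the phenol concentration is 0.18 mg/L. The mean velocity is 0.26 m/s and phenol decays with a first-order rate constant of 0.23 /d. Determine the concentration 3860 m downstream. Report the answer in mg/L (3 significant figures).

0.173 mg/L

Travel time t = 3860 m / 0.26 m/s = 3860/0.26 = 1.485e+04 s = 0.1718 d.
First-order decay: C = 0.18·exp(−0.23·0.1718) = 0.18·0.9612 = 0.173 mg/L.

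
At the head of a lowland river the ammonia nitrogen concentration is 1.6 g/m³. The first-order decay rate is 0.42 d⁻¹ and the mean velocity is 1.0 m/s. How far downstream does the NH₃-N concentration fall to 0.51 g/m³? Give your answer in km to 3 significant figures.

From C = C₀·e^(−kt), t = ln(C₀/C)/k = ln(1.6/0.51)/0.42 = 1.143/0.42 = 2.722 d.
Distance = v·t = 1.0 m/s × 2.352e+05 s = 2.352e+05 m = 235.2 km.

235 km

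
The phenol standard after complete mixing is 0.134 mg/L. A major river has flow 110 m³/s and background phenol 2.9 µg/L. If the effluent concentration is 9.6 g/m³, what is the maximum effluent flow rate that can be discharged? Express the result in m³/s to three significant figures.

1.52 m³/s

2.9 µg/L = 0.0029 mg/L.
Mass balance at complete mixing: C_std·(Q_w + Q_r) = Q_w·C_e + Q_r·C_b.
Rearranging, Q_w = Q_r·(C_std − C_b)/(C_e − C_std) = 110·(0.134 − 0.0029) / (9.6 − 0.134) = 1.523 m³/s.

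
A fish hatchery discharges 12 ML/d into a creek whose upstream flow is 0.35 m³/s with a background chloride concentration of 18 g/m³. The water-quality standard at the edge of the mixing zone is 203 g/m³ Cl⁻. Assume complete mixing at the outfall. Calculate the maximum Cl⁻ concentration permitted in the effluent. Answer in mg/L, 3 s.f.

12 ML/d = 0.1389 m³/s.
Mass balance: 203·0.4889 = 0.1389·Cₑ + 0.35·18.
Cₑ = (99.24 − 6.3) / 0.1389 = 669.2 mg/L.

669 mg/L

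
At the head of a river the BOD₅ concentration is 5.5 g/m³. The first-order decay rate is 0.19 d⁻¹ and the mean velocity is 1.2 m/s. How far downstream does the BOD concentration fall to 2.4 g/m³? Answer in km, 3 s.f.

453 km

From C = C₀·e^(−kt), t = ln(C₀/C)/k = ln(5.5/2.4)/0.19 = 0.8293/0.19 = 4.365 d.
Distance = v·t = 1.2 m/s × 3.771e+05 s = 4.525e+05 m = 452.5 km.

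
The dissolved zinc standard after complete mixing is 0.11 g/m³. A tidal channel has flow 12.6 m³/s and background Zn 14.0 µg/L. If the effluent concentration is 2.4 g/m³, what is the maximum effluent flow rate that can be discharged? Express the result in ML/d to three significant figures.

14.0 µg/L = 0.014 mg/L.
Mass balance at complete mixing: C_std·(Q_w + Q_r) = Q_w·C_e + Q_r·C_b.
Rearranging, Q_w = Q_r·(C_std − C_b)/(C_e − C_std) = 12.6·(0.11 − 0.014) / (2.4 − 0.11) = 0.5282 m³/s.
= 45.64 ML/d.

45.6 ML/d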